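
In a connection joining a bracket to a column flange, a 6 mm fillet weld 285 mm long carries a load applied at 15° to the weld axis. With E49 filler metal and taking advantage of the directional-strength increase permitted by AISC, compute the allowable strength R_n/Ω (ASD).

R_n/Ω ≈ 189 kN

E49XX → F_EXX = 490 MPa.
t_e = 0.707 × 6 = 4.242 mm; A_we = 4.242 × 285 = 1209 mm².
Directional factor: 1.0 + 0.5 sin^1.5(15°) = 1.066.
F_nw = 0.6 × 490 × 1.066 = 313.4 MPa.
R_n/Ω = (313.4 × 1209) / 2.0 × 10⁻³ = 189.4 kN.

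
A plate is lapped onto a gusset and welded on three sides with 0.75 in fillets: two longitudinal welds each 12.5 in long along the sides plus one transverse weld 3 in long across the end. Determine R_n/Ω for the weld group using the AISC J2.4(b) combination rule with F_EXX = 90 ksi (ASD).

R_n/Ω ≈ 401 kip

t_e = 0.707 × 0.75 = 0.5302 in.
R_nwl = 0.6 × 90 × 0.5302 × 25 = 715.8 kip (longitudinal, 2 welds).
R_nwt = 0.6 × 90 × 0.5302 × 3 = 85.9 kip (transverse, base value).
(i) R_nwl + R_nwt = 801.7 kip; (ii) 0.85 R_nwl + 1.5 R_nwt = 737.3 kip.
R_n = max = 801.7 kip [governs: (i)]; R_n/Ω = 400.9 kip.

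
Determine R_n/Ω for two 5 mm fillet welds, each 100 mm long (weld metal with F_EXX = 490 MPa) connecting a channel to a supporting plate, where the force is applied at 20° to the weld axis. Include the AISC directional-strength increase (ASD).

t_e = 0.707 × 5 = 3.535 mm; A_we = 3.535 × 200 = 707 mm².
Directional factor: 1.0 + 0.5 sin^1.5(20°) = 1.1.
F_nw = 0.6 × 490 × 1.1 = 323.4 MPa.
R_n/Ω = (323.4 × 707) / 2.0 × 10⁻³ = 114.3 kN.

R_n/Ω ≈ 114 kN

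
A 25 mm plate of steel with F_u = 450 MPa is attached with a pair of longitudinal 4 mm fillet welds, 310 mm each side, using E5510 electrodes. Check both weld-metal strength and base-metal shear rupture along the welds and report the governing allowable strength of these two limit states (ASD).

R_n/Ω ≈ 289 kN (weld metal governs)

E55XX → F_EXX = 550 MPa.
t_e = 0.707 × 4 = 2.828 mm; L = 620 mm.
Weld metal: R_n/Ω = (1/2.0) × 0.6 × 550 × 2.828 × 620 × 10⁻³ = 289.3 kN.
Base metal (shear rupture): R_n/Ω = (1/2.0) × 0.6 × 450 × 25 × 620 × 10⁻³ = 2092 kN.
Governing: weld metal.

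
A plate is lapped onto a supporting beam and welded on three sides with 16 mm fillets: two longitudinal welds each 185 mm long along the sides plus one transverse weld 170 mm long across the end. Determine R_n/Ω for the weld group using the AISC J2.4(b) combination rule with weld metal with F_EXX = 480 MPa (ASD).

R_n/Ω ≈ 928 kN

t_e = 0.707 × 16 = 11.31 mm.
R_nwl = 0.6 × 480 × 11.31 × 370 × 10⁻³ = 1205 kN (longitudinal, 2 welds).
R_nwt = 0.6 × 480 × 11.31 × 170 × 10⁻³ = 553.8 kN (transverse, base value).
(i) R_nwl + R_nwt = 1759 kN; (ii) 0.85 R_nwl + 1.5 R_nwt = 1855 kN.
R_n = max = 1855 kN [governs: (ii)]; R_n/Ω = 927.7 kN.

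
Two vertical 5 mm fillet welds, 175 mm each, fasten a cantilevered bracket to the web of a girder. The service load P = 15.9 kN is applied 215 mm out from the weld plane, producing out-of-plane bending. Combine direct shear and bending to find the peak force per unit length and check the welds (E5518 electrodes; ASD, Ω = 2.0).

f_max ≈ 338 N/mm; adequate

E55XX → F_EXX = 550 MPa.
L_w = 2 × 175 = 350 mm; section modulus (unit throat) S = 2 × L²/6 = 10210 mm².
Direct shear f_v = P/L_w = 15.9×10³/350 = 45.43 N/mm.
Moment M = P × e = 15.9×10³ × 215 = 3418500 N·mm; bending f_b = M/S = 334.9 N/mm.
f_max = √(f_v² + f_b²) = √(45.43² + 334.9²) = 337.9 N/mm.
r_n/Ω = (1/2.0) × 0.6 × 550 × (0.707 × 5) = 583.3 N/mm → adequate.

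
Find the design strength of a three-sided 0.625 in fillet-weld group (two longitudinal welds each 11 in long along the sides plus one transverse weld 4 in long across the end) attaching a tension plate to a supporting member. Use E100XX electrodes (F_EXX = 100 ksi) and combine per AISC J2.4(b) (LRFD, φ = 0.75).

φR_n ≈ 517 kip

t_e = 0.707 × 0.625 = 0.4419 in.
R_nwl = 0.6 × 100 × 0.4419 × 22 = 583.3 kip (longitudinal, 2 welds).
R_nwt = 0.6 × 100 × 0.4419 × 4 = 106 kip (transverse, base value).
(i) R_nwl + R_nwt = 689.3 kip; (ii) 0.85 R_nwl + 1.5 R_nwt = 654.9 kip.
R_n = max = 689.3 kip [governs: (i)]; φR_n = 517 kip.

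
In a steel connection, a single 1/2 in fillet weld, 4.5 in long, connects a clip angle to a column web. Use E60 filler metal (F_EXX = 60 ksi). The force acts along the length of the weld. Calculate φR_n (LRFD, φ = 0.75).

Effective throat t_e = 0.707 × 0.5 = 0.3535 in.
Total length L = 4.5 in; A_we = 0.3535 × 4.5 = 1.591 in².
F_nw = 0.6 F_EXX = 0.6 × 60 = 36 ksi.
φR_n = 0.75 × 36 × 1.591 = 42.95 kip.

φR_n ≈ 43 kip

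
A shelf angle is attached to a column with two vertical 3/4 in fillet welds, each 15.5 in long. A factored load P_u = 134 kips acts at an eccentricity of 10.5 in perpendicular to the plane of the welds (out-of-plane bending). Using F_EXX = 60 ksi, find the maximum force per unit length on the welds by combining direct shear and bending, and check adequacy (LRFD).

f_max ≈ 18.1 kip/in; NOT adequate

L_w = 2 × 15.5 = 31 in; section modulus (unit throat) S = 2 × L²/6 = 80.08 in².
Direct shear f_v = P/L_w = 134/31 = 4.323 kip/in.
Moment M = P × e = 134 × 10.5 = 1407 kip·in; bending f_b = M/S = 17.57 kip/in.
f_max = √(f_v² + f_b²) = √(4.323² + 17.57²) = 18.09 kip/in.
φr_n = 0.75 × 0.6 × 60 × (0.707 × 0.75) = 14.32 kip/in → NOT adequate.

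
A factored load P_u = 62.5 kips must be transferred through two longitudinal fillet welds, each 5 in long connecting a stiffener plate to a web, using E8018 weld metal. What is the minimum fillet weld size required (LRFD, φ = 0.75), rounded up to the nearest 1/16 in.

w = 1/4 in

E80XX → F_EXX = 80 ksi.
Total weld length L = 10 in.
Required throat t_e = P_u / (φ × 0.6 F_EXX × L) = 62.5 / (0.75 × 0.6 × 80 × 10) = 0.1736 in.
Required leg w = t_e / 0.707 = 0.2456 in → use 1/4 in.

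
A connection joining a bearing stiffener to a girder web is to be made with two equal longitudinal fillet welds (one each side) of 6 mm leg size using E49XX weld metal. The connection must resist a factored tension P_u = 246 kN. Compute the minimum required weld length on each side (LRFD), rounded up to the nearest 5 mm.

E49XX → F_EXX = 490 MPa.
Throat t_e = 0.707 × 6 = 4.242 mm.
φr_n = 0.75 × 0.6 × 490 × 4.242 × 10⁻³ = 0.9354 kN/mm.
L_req = P_u / φr_n = 246 / 0.9354 = 263 mm total.
Per side: 263 / 2 = 131.5 mm.
Round up → use L = 135 mm on each side.

L = 135 mm on each side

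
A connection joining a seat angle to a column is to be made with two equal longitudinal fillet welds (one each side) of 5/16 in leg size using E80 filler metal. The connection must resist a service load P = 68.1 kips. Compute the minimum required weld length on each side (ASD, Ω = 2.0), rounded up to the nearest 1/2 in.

E80XX → F_EXX = 80 ksi.
Throat t_e = 0.707 × 0.3125 = 0.2209 in.
r_n/Ω = (0.6 × 80 × 0.2209) / 2.0 = 5.302 kip/in.
L_req = P / (r_n/Ω) = 68.1 / 5.302 = 12.84 in total.
Per side: 12.84 / 2 = 6.421 in.
Round up → use L = 6.5 in on each side.

L = 6.5 in on each side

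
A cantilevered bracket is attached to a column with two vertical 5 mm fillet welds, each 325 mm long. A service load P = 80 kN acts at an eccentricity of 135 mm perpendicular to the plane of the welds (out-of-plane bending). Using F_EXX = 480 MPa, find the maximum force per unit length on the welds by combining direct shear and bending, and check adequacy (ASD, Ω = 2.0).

f_max ≈ 331 N/mm; adequate

L_w = 2 × 325 = 650 mm; section modulus (unit throat) S = 2 × L²/6 = 35210 mm².
Direct shear f_v = P/L_w = 80×10³/650 = 123.1 N/mm.
Moment M = P × e = 80×10³ × 135 = 10800000 N·mm; bending f_b = M/S = 306.7 N/mm.
f_max = √(f_v² + f_b²) = √(123.1² + 306.7²) = 330.5 N/mm.
r_n/Ω = (1/2.0) × 0.6 × 480 × (0.707 × 5) = 509 N/mm → adequate.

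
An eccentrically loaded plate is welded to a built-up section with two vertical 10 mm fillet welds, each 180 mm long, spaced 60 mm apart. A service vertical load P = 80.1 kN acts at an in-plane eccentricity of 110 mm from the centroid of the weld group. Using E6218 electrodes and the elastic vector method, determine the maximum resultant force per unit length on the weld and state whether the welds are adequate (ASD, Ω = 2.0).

E62XX → F_EXX = 620 MPa.
Total weld length L_w = 360 mm. Treat welds as unit-width lines.
Polar moment about centroid: J = 2[d³/12 + d(b/2)²] = 2[180³/12 + 180×30²] = 1296000 mm³.
Direct shear f_v = P/L_w = 80.1×10³ / 360 = 222.5 N/mm (vertical).
Torsion M = P·e = 80.1×10³ × 110 = 8811000 N·mm.
Critical point at (x, y) = (30, 90) from centroid. f_tx = M·y/J = 611.9 N/mm; f_ty = M·x/J = 204 N/mm.
Resultant f_max = √[f_tx² + (f_v + f_ty)²] = √[611.9² + (222.5 + 204)²] = 745.8 N/mm.
Capacity per unit length: r_n/Ω = (1/2.0) × 0.6 × 620 × (0.707 × 10) = 1315 N/mm.
745.8 ≤ 1315 → adequate.

f_max ≈ 746 N/mm; adequate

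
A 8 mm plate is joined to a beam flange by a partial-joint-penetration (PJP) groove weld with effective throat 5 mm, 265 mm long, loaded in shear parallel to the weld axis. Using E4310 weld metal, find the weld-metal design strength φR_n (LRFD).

φR_n ≈ 256 kN

E43XX → F_EXX = 430 MPa.
Effective throat (given) t_e = 5 mm.
A_we = 5 × 265 = 1325 mm².
F_nw = 0.6 F_EXX = 258 MPa.
φR_n = 0.75 × 258 × 1325 × 10⁻³ = 256.4 kN.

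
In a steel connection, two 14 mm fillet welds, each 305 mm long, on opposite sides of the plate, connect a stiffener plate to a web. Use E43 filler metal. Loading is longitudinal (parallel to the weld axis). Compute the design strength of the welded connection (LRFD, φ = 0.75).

φR_n ≈ 1170 kN

E43XX → F_EXX = 430 MPa.
Effective throat t_e = 0.707 × 14 = 9.898 mm.
Total length L = 610 mm; A_we = 9.898 × 610 = 6038 mm².
F_nw = 0.6 F_EXX = 0.6 × 430 = 258 MPa.
φR_n = 0.75 × 258 × 6038 × 10⁻³ = 1168 kN.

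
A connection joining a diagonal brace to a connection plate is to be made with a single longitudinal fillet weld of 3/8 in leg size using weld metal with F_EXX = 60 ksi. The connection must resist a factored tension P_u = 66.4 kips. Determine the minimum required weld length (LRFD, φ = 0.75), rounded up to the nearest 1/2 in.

L = 9.5 in

Throat t_e = 0.707 × 0.375 = 0.2651 in.
φr_n = 0.75 × 0.6 × 60 × 0.2651 = 7.158 kips/in.
L_req = P_u / φr_n = 66.4 / 7.158 = 9.276 in total.
Round up → use L = 9.5 in.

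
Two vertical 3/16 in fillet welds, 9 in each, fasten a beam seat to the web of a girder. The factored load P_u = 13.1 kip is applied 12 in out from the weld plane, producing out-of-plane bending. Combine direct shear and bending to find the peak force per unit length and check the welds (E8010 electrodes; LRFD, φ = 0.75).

f_max ≈ 5.87 kip/in; NOT adequate

E80XX → F_EXX = 80 ksi.
L_w = 2 × 9 = 18 in; section modulus (unit throat) S = 2 × L²/6 = 27 in².
Direct shear f_v = P/L_w = 13.1/18 = 0.7278 kip/in.
Moment M = P × e = 13.1 × 12 = 157.2 kip·in; bending f_b = M/S = 5.822 kip/in.
f_max = √(f_v² + f_b²) = √(0.7278² + 5.822²) = 5.868 kip/in.
φr_n = 0.75 × 0.6 × 80 × (0.707 × 0.1875) = 4.772 kip/in → NOT adequate.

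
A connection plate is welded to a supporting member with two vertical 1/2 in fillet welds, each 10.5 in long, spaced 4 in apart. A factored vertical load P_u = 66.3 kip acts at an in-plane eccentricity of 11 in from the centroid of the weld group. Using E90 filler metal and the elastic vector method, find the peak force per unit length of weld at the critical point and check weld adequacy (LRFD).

E90XX → F_EXX = 90 ksi.
Total weld length L_w = 21 in. Treat welds as unit-width lines.
Polar moment about centroid: J = 2[d³/12 + d(b/2)²] = 2[10.5³/12 + 10.5×2²] = 276.9 in³.
Direct shear f_v = P/L_w = 66.3 / 21 = 3.157 kip/in (vertical).
Torsion M = P·e = 66.3 × 11 = 729.3 kip·in.
Critical point at (x, y) = (2, 5.25) from centroid. f_tx = M·y/J = 13.83 kip/in; f_ty = M·x/J = 5.267 kip/in.
Resultant f_max = √[f_tx² + (f_v + f_ty)²] = √[13.83² + (3.157 + 5.267)²] = 16.19 kip/in.
Capacity per unit length: φr_n = 0.75 × 0.6 × 90 × (0.707 × 0.5) = 14.32 kip/in.
16.19 > 14.32 → NOT adequate.

f_max ≈ 16.2 kip/in; NOT adequate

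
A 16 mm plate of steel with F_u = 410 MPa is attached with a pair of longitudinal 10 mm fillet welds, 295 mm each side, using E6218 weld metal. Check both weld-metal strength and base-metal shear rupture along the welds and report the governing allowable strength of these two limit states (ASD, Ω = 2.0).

E62XX → F_EXX = 620 MPa.
t_e = 0.707 × 10 = 7.07 mm; L = 590 mm.
Weld metal: R_n/Ω = (1/2.0) × 0.6 × 620 × 7.07 × 590 × 10⁻³ = 775.9 kN.
Base metal (shear rupture): R_n/Ω = (1/2.0) × 0.6 × 410 × 16 × 590 × 10⁻³ = 1161 kN.
Governing: weld metal.

R_n/Ω ≈ 776 kN (weld metal governs)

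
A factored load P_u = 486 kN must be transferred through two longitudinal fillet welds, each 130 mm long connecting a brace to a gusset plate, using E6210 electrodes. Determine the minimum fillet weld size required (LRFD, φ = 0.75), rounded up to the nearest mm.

E62XX → F_EXX = 620 MPa.
Total weld length L = 260 mm.
Required throat t_e = P_u / (φ × 0.6 F_EXX × L) = 486 / (0.75 × 0.6 × 620 × 260 × 10⁻³) = 6.7 mm.
Required leg w = t_e / 0.707 = 9.476 mm → use 10 mm.

w = 10 mm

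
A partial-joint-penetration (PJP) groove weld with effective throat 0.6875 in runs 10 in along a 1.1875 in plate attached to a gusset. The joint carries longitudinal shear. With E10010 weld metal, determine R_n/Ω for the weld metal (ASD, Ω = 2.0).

E100XX → F_EXX = 100 ksi.
Effective throat (given) t_e = 0.6875 in.
A_we = 0.6875 × 10 = 6.875 in².
F_nw = 0.6 F_EXX = 60 ksi.
R_n/Ω = (60 × 6.875) / 2.0 = 206.2 kips.

R_n/Ω ≈ 206 kips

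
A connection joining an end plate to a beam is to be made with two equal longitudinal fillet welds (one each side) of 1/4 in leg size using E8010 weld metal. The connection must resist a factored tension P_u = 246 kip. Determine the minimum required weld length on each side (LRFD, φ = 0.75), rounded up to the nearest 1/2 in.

L = 19.5 in on each side

E80XX → F_EXX = 80 ksi.
Throat t_e = 0.707 × 0.25 = 0.1767 in.
φr_n = 0.75 × 0.6 × 80 × 0.1767 = 6.363 kip/in.
L_req = P_u / φr_n = 246 / 6.363 = 38.66 in total.
Per side: 38.66 / 2 = 19.33 in.
Round up → use L = 19.5 in on each side.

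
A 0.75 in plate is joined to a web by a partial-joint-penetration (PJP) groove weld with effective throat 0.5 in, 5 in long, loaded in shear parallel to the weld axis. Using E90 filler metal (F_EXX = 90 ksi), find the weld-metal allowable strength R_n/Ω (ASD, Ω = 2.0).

Effective throat (given) t_e = 0.5 in.
A_we = 0.5 × 5 = 2.5 in².
F_nw = 0.6 F_EXX = 54 ksi.
R_n/Ω = (54 × 2.5) / 2.0 = 67.5 kip.

R_n/Ω ≈ 67.5 kip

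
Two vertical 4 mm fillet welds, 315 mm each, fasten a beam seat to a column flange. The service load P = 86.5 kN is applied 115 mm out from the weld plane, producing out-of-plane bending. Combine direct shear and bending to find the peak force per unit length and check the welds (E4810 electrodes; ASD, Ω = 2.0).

E48XX → F_EXX = 480 MPa.
L_w = 2 × 315 = 630 mm; section modulus (unit throat) S = 2 × L²/6 = 33080 mm².
Direct shear f_v = P/L_w = 86.5×10³/630 = 137.3 N/mm.
Moment M = P × e = 86.5×10³ × 115 = 9947500 N·mm; bending f_b = M/S = 300.8 N/mm.
f_max = √(f_v² + f_b²) = √(137.3² + 300.8²) = 330.6 N/mm.
r_n/Ω = (1/2.0) × 0.6 × 480 × (0.707 × 4) = 407.2 N/mm → adequate.

f_max ≈ 331 N/mm; adequate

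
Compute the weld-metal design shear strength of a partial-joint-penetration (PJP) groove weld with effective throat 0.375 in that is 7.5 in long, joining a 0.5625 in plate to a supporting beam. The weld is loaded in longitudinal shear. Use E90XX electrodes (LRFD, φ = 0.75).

φR_n ≈ 114 kips

E90XX → F_EXX = 90 ksi.
Effective throat (given) t_e = 0.375 in.
A_we = 0.375 × 7.5 = 2.812 in².
F_nw = 0.6 F_EXX = 54 ksi.
φR_n = 0.75 × 54 × 2.812 = 113.9 kips.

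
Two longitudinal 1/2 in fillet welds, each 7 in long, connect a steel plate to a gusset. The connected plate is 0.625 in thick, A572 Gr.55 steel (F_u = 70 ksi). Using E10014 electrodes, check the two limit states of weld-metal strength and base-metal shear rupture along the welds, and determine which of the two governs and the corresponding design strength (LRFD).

E100XX → F_EXX = 100 ksi.
t_e = 0.707 × 0.5 = 0.3535 in; L = 14 in.
Weld metal: φR_n = 0.75 × 0.6 × 100 × 0.3535 × 14 = 222.7 kips.
Base metal (shear rupture): φR_n = 0.75 × 0.6 × 70 × 0.625 × 14 = 275.6 kips.
Governing: weld metal.

φR_n ≈ 223 kips (weld metal governs)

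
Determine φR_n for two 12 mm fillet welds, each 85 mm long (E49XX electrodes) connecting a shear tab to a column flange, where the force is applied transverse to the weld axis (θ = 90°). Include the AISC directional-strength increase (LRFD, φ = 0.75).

φR_n ≈ 477 kN

E49XX → F_EXX = 490 MPa.
t_e = 0.707 × 12 = 8.484 mm; A_we = 8.484 × 170 = 1442 mm².
Directional factor: 1.0 + 0.5 sin^1.5(90°) = 1.5.
F_nw = 0.6 × 490 × 1.5 = 441 MPa.
φR_n = 0.75 × 441 × 1442 × 10⁻³ = 477 kN.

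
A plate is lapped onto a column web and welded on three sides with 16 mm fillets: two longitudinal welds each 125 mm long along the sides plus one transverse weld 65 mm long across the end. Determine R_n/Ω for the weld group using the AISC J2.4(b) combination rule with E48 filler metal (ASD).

E48XX → F_EXX = 480 MPa.
t_e = 0.707 × 16 = 11.31 mm.
R_nwl = 0.6 × 480 × 11.31 × 250 × 10⁻³ = 814.5 kN (longitudinal, 2 welds).
R_nwt = 0.6 × 480 × 11.31 × 65 × 10⁻³ = 211.8 kN (transverse, base value).
(i) R_nwl + R_nwt = 1026 kN; (ii) 0.85 R_nwl + 1.5 R_nwt = 1010 kN.
R_n = max = 1026 kN [governs: (i)]; R_n/Ω = 513.1 kN.

R_n/Ω ≈ 513 kN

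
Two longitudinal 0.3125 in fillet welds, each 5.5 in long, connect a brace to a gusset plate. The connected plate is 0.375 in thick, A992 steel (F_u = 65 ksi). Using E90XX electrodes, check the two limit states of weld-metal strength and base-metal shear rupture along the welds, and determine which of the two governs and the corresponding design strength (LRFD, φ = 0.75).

φR_n ≈ 98.4 kips (weld metal governs)

E90XX → F_EXX = 90 ksi.
t_e = 0.707 × 0.3125 = 0.2209 in; L = 11 in.
Weld metal: φR_n = 0.75 × 0.6 × 90 × 0.2209 × 11 = 98.43 kips.
Base metal (shear rupture): φR_n = 0.75 × 0.6 × 65 × 0.375 × 11 = 120.7 kips.
Governing: weld metal.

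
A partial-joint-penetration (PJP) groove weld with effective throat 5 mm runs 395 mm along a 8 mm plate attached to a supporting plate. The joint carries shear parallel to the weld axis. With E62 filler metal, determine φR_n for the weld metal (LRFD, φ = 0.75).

E62XX → F_EXX = 620 MPa.
Effective throat (given) t_e = 5 mm.
A_we = 5 × 395 = 1975 mm².
F_nw = 0.6 F_EXX = 372 MPa.
φR_n = 0.75 × 372 × 1975 × 10⁻³ = 551 kN.

φR_n ≈ 551 kN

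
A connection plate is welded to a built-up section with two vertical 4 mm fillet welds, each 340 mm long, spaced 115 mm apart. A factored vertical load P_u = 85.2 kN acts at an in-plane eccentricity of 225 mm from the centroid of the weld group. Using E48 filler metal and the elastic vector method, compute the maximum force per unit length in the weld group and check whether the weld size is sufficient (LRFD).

f_max ≈ 447 N/mm; adequate

E48XX → F_EXX = 480 MPa.
Total weld length L_w = 680 mm. Treat welds as unit-width lines.
Polar moment about centroid: J = 2[d³/12 + d(b/2)²] = 2[340³/12 + 340×57.5²] = 8799000 mm³.
Direct shear f_v = P/L_w = 85.2×10³ / 680 = 125.3 N/mm (vertical).
Torsion M = P·e = 85.2×10³ × 225 = 19170000 N·mm.
Critical point at (x, y) = (57.5, 170) from centroid. f_tx = M·y/J = 370.4 N/mm; f_ty = M·x/J = 125.3 N/mm.
Resultant f_max = √[f_tx² + (f_v + f_ty)²] = √[370.4² + (125.3 + 125.3)²] = 447.2 N/mm.
Capacity per unit length: φr_n = 0.75 × 0.6 × 480 × (0.707 × 4) = 610.8 N/mm.
447.2 ≤ 610.8 → adequate.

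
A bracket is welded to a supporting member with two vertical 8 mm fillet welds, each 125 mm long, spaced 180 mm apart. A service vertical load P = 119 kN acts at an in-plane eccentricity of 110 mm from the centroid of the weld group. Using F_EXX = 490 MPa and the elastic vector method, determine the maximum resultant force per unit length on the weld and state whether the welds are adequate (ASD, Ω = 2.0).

f_max ≈ 1040 N/mm; NOT adequate

Total weld length L_w = 250 mm. Treat welds as unit-width lines.
Polar moment about centroid: J = 2[d³/12 + d(b/2)²] = 2[125³/12 + 125×90²] = 2351000 mm³.
Direct shear f_v = P/L_w = 119×10³ / 250 = 476 N/mm (vertical).
Torsion M = P·e = 119×10³ × 110 = 13090000 N·mm.
Critical point at (x, y) = (90, 62.5) from centroid. f_tx = M·y/J = 348.1 N/mm; f_ty = M·x/J = 501.2 N/mm.
Resultant f_max = √[f_tx² + (f_v + f_ty)²] = √[348.1² + (476 + 501.2)²] = 1037 N/mm.
Capacity per unit length: r_n/Ω = (1/2.0) × 0.6 × 490 × (0.707 × 8) = 831.4 N/mm.
1037 > 831.4 → NOT adequate.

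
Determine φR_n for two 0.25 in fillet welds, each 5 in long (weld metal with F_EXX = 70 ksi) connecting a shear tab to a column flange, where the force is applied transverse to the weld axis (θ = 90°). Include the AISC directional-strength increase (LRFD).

t_e = 0.707 × 0.25 = 0.1767 in; A_we = 0.1767 × 10 = 1.767 in².
Directional factor: 1.0 + 0.5 sin^1.5(90°) = 1.5.
F_nw = 0.6 × 70 × 1.5 = 63 ksi.
φR_n = 0.75 × 63 × 1.767 = 83.51 kips.

φR_n ≈ 83.5 kips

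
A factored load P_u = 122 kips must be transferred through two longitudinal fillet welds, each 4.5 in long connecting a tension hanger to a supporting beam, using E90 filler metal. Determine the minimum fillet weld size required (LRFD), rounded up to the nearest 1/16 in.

w = 1/2 in

E90XX → F_EXX = 90 ksi.
Total weld length L = 9 in.
Required throat t_e = P_u / (φ × 0.6 F_EXX × L) = 122 / (0.75 × 0.6 × 90 × 9) = 0.3347 in.
Required leg w = t_e / 0.707 = 0.4734 in → use 1/2 in.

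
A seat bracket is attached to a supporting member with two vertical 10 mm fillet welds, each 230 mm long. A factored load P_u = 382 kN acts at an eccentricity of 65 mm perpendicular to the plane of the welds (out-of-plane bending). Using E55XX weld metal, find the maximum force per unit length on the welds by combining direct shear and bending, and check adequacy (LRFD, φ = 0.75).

E55XX → F_EXX = 550 MPa.
L_w = 2 × 230 = 460 mm; section modulus (unit throat) S = 2 × L²/6 = 17630 mm².
Direct shear f_v = P/L_w = 382×10³/460 = 830.4 N/mm.
Moment M = P × e = 382×10³ × 65 = 24830000 N·mm; bending f_b = M/S = 1408 N/mm.
f_max = √(f_v² + f_b²) = √(830.4² + 1408²) = 1635 N/mm.
φr_n = 0.75 × 0.6 × 550 × (0.707 × 10) = 1750 N/mm → adequate.

f_max ≈ 1630 N/mm; adequate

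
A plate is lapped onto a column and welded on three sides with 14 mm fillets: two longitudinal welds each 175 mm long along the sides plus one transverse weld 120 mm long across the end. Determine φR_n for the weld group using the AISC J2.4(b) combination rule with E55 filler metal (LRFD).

E55XX → F_EXX = 550 MPa.
t_e = 0.707 × 14 = 9.898 mm.
R_nwl = 0.6 × 550 × 9.898 × 350 × 10⁻³ = 1143 kN (longitudinal, 2 welds).
R_nwt = 0.6 × 550 × 9.898 × 120 × 10⁻³ = 392 kN (transverse, base value).
(i) R_nwl + R_nwt = 1535 kN; (ii) 0.85 R_nwl + 1.5 R_nwt = 1560 kN.
R_n = max = 1560 kN [governs: (ii)]; φR_n = 1170 kN.

φR_n ≈ 1170 kN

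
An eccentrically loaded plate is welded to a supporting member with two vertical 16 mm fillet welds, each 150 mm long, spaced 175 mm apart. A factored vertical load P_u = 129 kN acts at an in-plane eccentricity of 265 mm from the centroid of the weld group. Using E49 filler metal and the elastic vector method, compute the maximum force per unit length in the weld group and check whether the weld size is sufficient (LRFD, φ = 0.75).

E49XX → F_EXX = 490 MPa.
Total weld length L_w = 300 mm. Treat welds as unit-width lines.
Polar moment about centroid: J = 2[d³/12 + d(b/2)²] = 2[150³/12 + 150×87.5²] = 2859000 mm³.
Direct shear f_v = P/L_w = 129×10³ / 300 = 430 N/mm (vertical).
Torsion M = P·e = 129×10³ × 265 = 34185000 N·mm.
Critical point at (x, y) = (87.5, 75) from centroid. f_tx = M·y/J = 896.7 N/mm; f_ty = M·x/J = 1046 N/mm.
Resultant f_max = √[f_tx² + (f_v + f_ty)²] = √[896.7² + (430 + 1046)²] = 1727 N/mm.
Capacity per unit length: φr_n = 0.75 × 0.6 × 490 × (0.707 × 16) = 2494 N/mm.
1727 ≤ 2494 → adequate.

f_max ≈ 1730 N/mm; adequate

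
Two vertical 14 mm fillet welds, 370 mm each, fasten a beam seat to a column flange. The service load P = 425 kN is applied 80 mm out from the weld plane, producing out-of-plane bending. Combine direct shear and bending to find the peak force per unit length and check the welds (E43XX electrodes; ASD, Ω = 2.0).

E43XX → F_EXX = 430 MPa.
L_w = 2 × 370 = 740 mm; section modulus (unit throat) S = 2 × L²/6 = 45630 mm².
Direct shear f_v = P/L_w = 425×10³/740 = 574.3 N/mm.
Moment M = P × e = 425×10³ × 80 = 34000000 N·mm; bending f_b = M/S = 745.1 N/mm.
f_max = √(f_v² + f_b²) = √(574.3² + 745.1²) = 940.7 N/mm.
r_n/Ω = (1/2.0) × 0.6 × 430 × (0.707 × 14) = 1277 N/mm → adequate.

f_max ≈ 941 N/mm; adequate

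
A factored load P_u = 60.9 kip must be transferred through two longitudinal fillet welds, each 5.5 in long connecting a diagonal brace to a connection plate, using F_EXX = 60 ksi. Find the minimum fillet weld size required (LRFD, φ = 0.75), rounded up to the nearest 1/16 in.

Total weld length L = 11 in.
Required throat t_e = P_u / (φ × 0.6 F_EXX × L) = 60.9 / (0.75 × 0.6 × 60 × 11) = 0.2051 in.
Required leg w = t_e / 0.707 = 0.29 in → use 5/16 in.

w = 5/16 in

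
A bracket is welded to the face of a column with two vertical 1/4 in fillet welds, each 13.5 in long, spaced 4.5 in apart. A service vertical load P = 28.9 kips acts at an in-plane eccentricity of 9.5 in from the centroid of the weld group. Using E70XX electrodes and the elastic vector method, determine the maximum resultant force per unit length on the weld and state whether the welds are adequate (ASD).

f_max ≈ 4.04 kip/in; NOT adequate

E70XX → F_EXX = 70 ksi.
Total weld length L_w = 27 in. Treat welds as unit-width lines.
Polar moment about centroid: J = 2[d³/12 + d(b/2)²] = 2[13.5³/12 + 13.5×2.25²] = 546.8 in³.
Direct shear f_v = P/L_w = 28.9 / 27 = 1.07 kip/in (vertical).
Torsion M = P·e = 28.9 × 9.5 = 274.55 kip·in.
Critical point at (x, y) = (2.25, 6.75) from centroid. f_tx = M·y/J = 3.39 kip/in; f_ty = M·x/J = 1.13 kip/in.
Resultant f_max = √[f_tx² + (f_v + f_ty)²] = √[3.39² + (1.07 + 1.13)²] = 4.041 kip/in.
Capacity per unit length: r_n/Ω = (1/2.0) × 0.6 × 70 × (0.707 × 0.25) = 3.712 kip/in.
4.041 > 3.712 → NOT adequate.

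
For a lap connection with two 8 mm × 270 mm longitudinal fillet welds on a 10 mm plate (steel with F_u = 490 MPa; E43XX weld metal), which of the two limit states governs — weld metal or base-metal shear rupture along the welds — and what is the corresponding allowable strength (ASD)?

R_n/Ω ≈ 394 kN (weld metal governs)

E43XX → F_EXX = 430 MPa.
t_e = 0.707 × 8 = 5.656 mm; L = 540 mm.
Weld metal: R_n/Ω = (1/2.0) × 0.6 × 430 × 5.656 × 540 × 10⁻³ = 394 kN.
Base metal (shear rupture): R_n/Ω = (1/2.0) × 0.6 × 490 × 10 × 540 × 10⁻³ = 793.8 kN.
Governing: weld metal.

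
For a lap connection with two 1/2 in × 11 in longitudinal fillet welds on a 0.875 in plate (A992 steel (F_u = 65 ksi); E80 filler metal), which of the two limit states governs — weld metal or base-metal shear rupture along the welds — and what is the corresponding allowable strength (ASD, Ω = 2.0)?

R_n/Ω ≈ 187 kip (weld metal governs)

E80XX → F_EXX = 80 ksi.
t_e = 0.707 × 0.5 = 0.3535 in; L = 22 in.
Weld metal: R_n/Ω = (1/2.0) × 0.6 × 80 × 0.3535 × 22 = 186.6 kip.
Base metal (shear rupture): R_n/Ω = (1/2.0) × 0.6 × 65 × 0.875 × 22 = 375.4 kip.
Governing: weld metal.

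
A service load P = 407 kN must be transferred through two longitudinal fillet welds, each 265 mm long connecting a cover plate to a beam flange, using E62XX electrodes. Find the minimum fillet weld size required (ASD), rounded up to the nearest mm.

E62XX → F_EXX = 620 MPa.
Total weld length L = 530 mm.
Required throat t_e = P × Ω / (0.6 F_EXX × L) = 407 × 2.0 / (0.6 × 620 × 530 × 10⁻³) = 4.129 mm.
Required leg w = t_e / 0.707 = 5.84 mm → use 6 mm.

w = 6 mm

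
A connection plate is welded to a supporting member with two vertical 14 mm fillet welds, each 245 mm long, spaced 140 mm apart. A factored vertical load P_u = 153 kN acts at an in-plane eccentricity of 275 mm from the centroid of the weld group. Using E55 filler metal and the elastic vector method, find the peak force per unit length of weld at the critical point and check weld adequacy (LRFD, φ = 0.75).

E55XX → F_EXX = 550 MPa.
Total weld length L_w = 490 mm. Treat welds as unit-width lines.
Polar moment about centroid: J = 2[d³/12 + d(b/2)²] = 2[245³/12 + 245×70²] = 4852000 mm³.
Direct shear f_v = P/L_w = 153×10³ / 490 = 312.2 N/mm (vertical).
Torsion M = P·e = 153×10³ × 275 = 42075000 N·mm.
Critical point at (x, y) = (70, 122.5) from centroid. f_tx = M·y/J = 1062 N/mm; f_ty = M·x/J = 607 N/mm.
Resultant f_max = √[f_tx² + (f_v + f_ty)²] = √[1062² + (312.2 + 607)²] = 1405 N/mm.
Capacity per unit length: φr_n = 0.75 × 0.6 × 550 × (0.707 × 14) = 2450 N/mm.
1405 ≤ 2450 → adequate.

f_max ≈ 1400 N/mm; adequate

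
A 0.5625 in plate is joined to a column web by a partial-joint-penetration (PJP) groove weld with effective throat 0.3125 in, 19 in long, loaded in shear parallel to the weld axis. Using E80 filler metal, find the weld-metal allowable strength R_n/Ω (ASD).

R_n/Ω ≈ 142 kips

E80XX → F_EXX = 80 ksi.
Effective throat (given) t_e = 0.3125 in.
A_we = 0.3125 × 19 = 5.938 in².
F_nw = 0.6 F_EXX = 48 ksi.
R_n/Ω = (48 × 5.938) / 2.0 = 142.5 kips.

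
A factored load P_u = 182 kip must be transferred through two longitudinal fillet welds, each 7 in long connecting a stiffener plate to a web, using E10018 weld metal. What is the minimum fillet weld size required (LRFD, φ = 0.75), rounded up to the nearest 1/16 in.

w = 7/16 in

E100XX → F_EXX = 100 ksi.
Total weld length L = 14 in.
Required throat t_e = P_u / (φ × 0.6 F_EXX × L) = 182 / (0.75 × 0.6 × 100 × 14) = 0.2889 in.
Required leg w = t_e / 0.707 = 0.4086 in → use 7/16 in.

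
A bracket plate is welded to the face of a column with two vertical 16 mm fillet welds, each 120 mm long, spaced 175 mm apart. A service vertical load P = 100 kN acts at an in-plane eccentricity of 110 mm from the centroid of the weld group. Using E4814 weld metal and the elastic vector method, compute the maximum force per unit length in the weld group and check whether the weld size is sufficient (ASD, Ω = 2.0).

E48XX → F_EXX = 480 MPa.
Total weld length L_w = 240 mm. Treat welds as unit-width lines.
Polar moment about centroid: J = 2[d³/12 + d(b/2)²] = 2[120³/12 + 120×87.5²] = 2126000 mm³.
Direct shear f_v = P/L_w = 100×10³ / 240 = 416.7 N/mm (vertical).
Torsion M = P·e = 100×10³ × 110 = 11000000 N·mm.
Critical point at (x, y) = (87.5, 60) from centroid. f_tx = M·y/J = 310.5 N/mm; f_ty = M·x/J = 452.8 N/mm.
Resultant f_max = √[f_tx² + (f_v + f_ty)²] = √[310.5² + (416.7 + 452.8)²] = 923.3 N/mm.
Capacity per unit length: r_n/Ω = (1/2.0) × 0.6 × 480 × (0.707 × 16) = 1629 N/mm.
923.3 ≤ 1629 → adequate.

f_max ≈ 923 N/mm; adequate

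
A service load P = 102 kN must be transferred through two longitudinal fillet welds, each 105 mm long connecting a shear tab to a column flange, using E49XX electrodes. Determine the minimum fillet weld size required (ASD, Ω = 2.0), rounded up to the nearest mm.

w = 5 mm

E49XX → F_EXX = 490 MPa.
Total weld length L = 210 mm.
Required throat t_e = P × Ω / (0.6 F_EXX × L) = 102 × 2.0 / (0.6 × 490 × 210 × 10⁻³) = 3.304 mm.
Required leg w = t_e / 0.707 = 4.674 mm → use 5 mm.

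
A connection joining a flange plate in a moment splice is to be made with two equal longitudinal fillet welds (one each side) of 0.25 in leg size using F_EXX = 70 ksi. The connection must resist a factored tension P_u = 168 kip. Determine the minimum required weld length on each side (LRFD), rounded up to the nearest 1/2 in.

L = 15.5 in on each side

Throat t_e = 0.707 × 0.25 = 0.1767 in.
φr_n = 0.75 × 0.6 × 70 × 0.1767 = 5.568 kip/in.
L_req = P_u / φr_n = 168 / 5.568 = 30.17 in total.
Per side: 30.17 / 2 = 15.09 in.
Round up → use L = 15.5 in on each side.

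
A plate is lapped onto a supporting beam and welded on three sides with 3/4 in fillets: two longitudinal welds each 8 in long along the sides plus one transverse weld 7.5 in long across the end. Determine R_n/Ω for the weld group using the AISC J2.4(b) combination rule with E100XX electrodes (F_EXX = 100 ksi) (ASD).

t_e = 0.707 × 0.75 = 0.5302 in.
R_nwl = 0.6 × 100 × 0.5302 × 16 = 509 kips (longitudinal, 2 welds).
R_nwt = 0.6 × 100 × 0.5302 × 7.5 = 238.6 kips (transverse, base value).
(i) R_nwl + R_nwt = 747.7 kips; (ii) 0.85 R_nwl + 1.5 R_nwt = 790.6 kips.
R_n = max = 790.6 kips [governs: (ii)]; R_n/Ω = 395.3 kips.

R_n/Ω ≈ 395 kips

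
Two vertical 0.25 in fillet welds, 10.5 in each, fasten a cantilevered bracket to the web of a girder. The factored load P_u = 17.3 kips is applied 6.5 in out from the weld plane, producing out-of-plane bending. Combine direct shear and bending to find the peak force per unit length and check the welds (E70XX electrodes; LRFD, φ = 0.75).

f_max ≈ 3.17 kip/in; adequate

E70XX → F_EXX = 70 ksi.
L_w = 2 × 10.5 = 21 in; section modulus (unit throat) S = 2 × L²/6 = 36.75 in².
Direct shear f_v = P/L_w = 17.3/21 = 0.8238 kip/in.
Moment M = P × e = 17.3 × 6.5 = 112.45 kip·in; bending f_b = M/S = 3.06 kip/in.
f_max = √(f_v² + f_b²) = √(0.8238² + 3.06²) = 3.169 kip/in.
φr_n = 0.75 × 0.6 × 70 × (0.707 × 0.25) = 5.568 kip/in → adequate.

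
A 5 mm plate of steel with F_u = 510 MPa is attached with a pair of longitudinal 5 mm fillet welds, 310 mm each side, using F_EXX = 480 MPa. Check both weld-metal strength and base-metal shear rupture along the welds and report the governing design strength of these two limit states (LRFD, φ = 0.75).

φR_n ≈ 473 kN (weld metal governs)

t_e = 0.707 × 5 = 3.535 mm; L = 620 mm.
Weld metal: φR_n = 0.75 × 0.6 × 480 × 3.535 × 620 × 10⁻³ = 473.4 kN.
Base metal (shear rupture): φR_n = 0.75 × 0.6 × 510 × 5 × 620 × 10⁻³ = 711.5 kN.
Governing: weld metal.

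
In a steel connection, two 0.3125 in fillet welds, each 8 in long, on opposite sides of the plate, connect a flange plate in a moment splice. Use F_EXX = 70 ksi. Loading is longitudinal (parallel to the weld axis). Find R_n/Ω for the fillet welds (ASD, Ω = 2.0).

Effective throat t_e = 0.707 × 0.3125 = 0.2209 in.
Total length L = 16 in; A_we = 0.2209 × 16 = 3.535 in².
F_nw = 0.6 F_EXX = 0.6 × 70 = 42 ksi.
R_n = 42 × 3.535 = 148.5 kips; R_n/Ω = 148.5/2.0 = 74.23 kips.

R_n/Ω ≈ 74.2 kips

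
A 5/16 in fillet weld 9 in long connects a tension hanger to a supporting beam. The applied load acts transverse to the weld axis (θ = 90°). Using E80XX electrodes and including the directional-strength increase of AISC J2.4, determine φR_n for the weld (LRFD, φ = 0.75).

φR_n ≈ 107 kip

E80XX → F_EXX = 80 ksi.
t_e = 0.707 × 0.3125 = 0.2209 in; A_we = 0.2209 × 9 = 1.988 in².
Directional factor: 1.0 + 0.5 sin^1.5(90°) = 1.5.
F_nw = 0.6 × 80 × 1.5 = 72 ksi.
φR_n = 0.75 × 72 × 1.988 = 107.4 kip.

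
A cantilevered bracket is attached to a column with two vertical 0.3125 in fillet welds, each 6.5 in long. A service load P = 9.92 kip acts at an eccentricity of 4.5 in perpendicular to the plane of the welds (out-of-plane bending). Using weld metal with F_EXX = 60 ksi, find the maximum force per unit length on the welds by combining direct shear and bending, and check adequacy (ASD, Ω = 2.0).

L_w = 2 × 6.5 = 13 in; section modulus (unit throat) S = 2 × L²/6 = 14.08 in².
Direct shear f_v = P/L_w = 9.92/13 = 0.7631 kip/in.
Moment M = P × e = 9.92 × 4.5 = 44.64 kip·in; bending f_b = M/S = 3.17 kip/in.
f_max = √(f_v² + f_b²) = √(0.7631² + 3.17²) = 3.26 kip/in.
r_n/Ω = (1/2.0) × 0.6 × 60 × (0.707 × 0.3125) = 3.977 kip/in → adequate.

f_max ≈ 3.26 kip/in; adequate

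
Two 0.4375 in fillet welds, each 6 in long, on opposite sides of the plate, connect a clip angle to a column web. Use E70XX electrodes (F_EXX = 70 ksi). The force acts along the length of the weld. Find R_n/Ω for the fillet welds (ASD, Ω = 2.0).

Effective throat t_e = 0.707 × 0.4375 = 0.3093 in.
Total length L = 12 in; A_we = 0.3093 × 12 = 3.712 in².
F_nw = 0.6 F_EXX = 0.6 × 70 = 42 ksi.
R_n = 42 × 3.712 = 155.9 kips; R_n/Ω = 155.9/2.0 = 77.95 kips.

R_n/Ω ≈ 77.9 kips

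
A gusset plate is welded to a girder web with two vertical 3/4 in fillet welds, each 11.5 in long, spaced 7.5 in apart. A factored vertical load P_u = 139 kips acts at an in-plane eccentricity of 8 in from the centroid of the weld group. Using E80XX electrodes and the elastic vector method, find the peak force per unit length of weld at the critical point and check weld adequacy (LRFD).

E80XX → F_EXX = 80 ksi.
Total weld length L_w = 23 in. Treat welds as unit-width lines.
Polar moment about centroid: J = 2[d³/12 + d(b/2)²] = 2[11.5³/12 + 11.5×3.75²] = 576.9 in³.
Direct shear f_v = P/L_w = 139 / 23 = 6.043 kip/in (vertical).
Torsion M = P·e = 139 × 8 = 1112 kip·in.
Critical point at (x, y) = (3.75, 5.75) from centroid. f_tx = M·y/J = 11.08 kip/in; f_ty = M·x/J = 7.228 kip/in.
Resultant f_max = √[f_tx² + (f_v + f_ty)²] = √[11.08² + (6.043 + 7.228)²] = 17.29 kip/in.
Capacity per unit length: φr_n = 0.75 × 0.6 × 80 × (0.707 × 0.75) = 19.09 kip/in.
17.29 ≤ 19.09 → adequate.

f_max ≈ 17.3 kip/in; adequate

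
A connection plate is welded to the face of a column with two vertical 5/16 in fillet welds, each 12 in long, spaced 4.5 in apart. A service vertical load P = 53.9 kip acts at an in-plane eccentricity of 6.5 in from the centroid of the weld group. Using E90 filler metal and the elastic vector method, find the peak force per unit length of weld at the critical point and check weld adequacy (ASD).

f_max ≈ 6.61 kip/in; NOT adequate

E90XX → F_EXX = 90 ksi.
Total weld length L_w = 24 in. Treat welds as unit-width lines.
Polar moment about centroid: J = 2[d³/12 + d(b/2)²] = 2[12³/12 + 12×2.25²] = 409.5 in³.
Direct shear f_v = P/L_w = 53.9 / 24 = 2.246 kip/in (vertical).
Torsion M = P·e = 53.9 × 6.5 = 350.35 kip·in.
Critical point at (x, y) = (2.25, 6) from centroid. f_tx = M·y/J = 5.133 kip/in; f_ty = M·x/J = 1.925 kip/in.
Resultant f_max = √[f_tx² + (f_v + f_ty)²] = √[5.133² + (2.246 + 1.925)²] = 6.614 kip/in.
Capacity per unit length: r_n/Ω = (1/2.0) × 0.6 × 90 × (0.707 × 0.3125) = 5.965 kip/in.
6.614 > 5.965 → NOT adequate.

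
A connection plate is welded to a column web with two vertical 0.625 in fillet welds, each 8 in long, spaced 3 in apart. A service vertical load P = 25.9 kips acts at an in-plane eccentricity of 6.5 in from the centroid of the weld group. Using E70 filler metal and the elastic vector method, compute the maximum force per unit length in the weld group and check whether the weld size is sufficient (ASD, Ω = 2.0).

f_max ≈ 6.67 kip/in; adequate

E70XX → F_EXX = 70 ksi.
Total weld length L_w = 16 in. Treat welds as unit-width lines.
Polar moment about centroid: J = 2[d³/12 + d(b/2)²] = 2[8³/12 + 8×1.5²] = 121.3 in³.
Direct shear f_v = P/L_w = 25.9 / 16 = 1.619 kip/in (vertical).
Torsion M = P·e = 25.9 × 6.5 = 168.35 kip·in.
Critical point at (x, y) = (1.5, 4) from centroid. f_tx = M·y/J = 5.55 kip/in; f_ty = M·x/J = 2.081 kip/in.
Resultant f_max = √[f_tx² + (f_v + f_ty)²] = √[5.55² + (1.619 + 2.081)²] = 6.67 kip/in.
Capacity per unit length: r_n/Ω = (1/2.0) × 0.6 × 70 × (0.707 × 0.625) = 9.279 kip/in.
6.67 ≤ 9.279 → adequate.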